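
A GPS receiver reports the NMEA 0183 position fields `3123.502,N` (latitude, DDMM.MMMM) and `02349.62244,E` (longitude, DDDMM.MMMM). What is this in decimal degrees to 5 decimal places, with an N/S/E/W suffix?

31.39170° N, 23.82704° E

φ: degrees = first 2 digits = 31, minutes = 23.502; 31 + 23.502/60 = 31.391700
Lon: degrees = first 3 digits = 23, minutes = 49.62244; 23 + 49.62244/60 = 23.827041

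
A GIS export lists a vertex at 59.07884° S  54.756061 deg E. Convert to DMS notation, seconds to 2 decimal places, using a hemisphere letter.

59°04′43.82″ S, 54°45′21.82″ E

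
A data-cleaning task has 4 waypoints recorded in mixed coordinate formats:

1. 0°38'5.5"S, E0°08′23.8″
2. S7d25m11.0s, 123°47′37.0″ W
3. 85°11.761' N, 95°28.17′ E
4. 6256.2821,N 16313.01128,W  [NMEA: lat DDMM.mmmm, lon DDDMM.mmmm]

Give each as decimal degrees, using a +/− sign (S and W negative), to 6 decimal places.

Point 1:
  φ: 38′ + 5.5″ = 38.09167′; 0 + 38.09167/60 = 0.6348611
  S → negative
  λ: 0 + 8/60 + 23.8/3600 = 0.1399444
  E ⇒ keep positive
Point 2:
  φ: 7 + 25/60 + 11/3600 = 7.4197222
  S ⇒ negate
  Longitude: 123 + 47/60 + 37/3600 = 123.7936111
  W → negative
Point 3:
  φ: 11.761′ = 0.196017°; total 85.1960167
  N ⇒ keep positive
  Longitude: 95 + 28.17/60 = 95.4695000
  E ⇒ keep positive
Point 4:
  Lat: split at 2 digits → 62° and 56.2821′; 62 + 56.2821/60 = 62.9380350
  N → positive
  λ: split at 3 digits → 163° and 13.01128′; 163 + 13.01128/60 = 163.2168547
  hemisphere W, so the sign is −

1. -0.634861, 0.139944
2. -7.419722, -123.793611
3. 85.196017, 95.469500
4. 62.938035, -163.216855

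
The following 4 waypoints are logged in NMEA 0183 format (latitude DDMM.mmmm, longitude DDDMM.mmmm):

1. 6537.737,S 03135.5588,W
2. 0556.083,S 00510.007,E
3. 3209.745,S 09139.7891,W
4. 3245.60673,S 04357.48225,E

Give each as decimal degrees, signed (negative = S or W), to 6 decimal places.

Point 1:
  Lat: degrees = first 2 digits = 65, minutes = 37.737; 65 + 37.737/60 = 65.6289500
  S → negative
  Lon: split at 3 digits → 031° and 35.5588′; 31 + 35.5588/60 = 31.5926467
  hemisphere W, so the sign is −
Point 2:
  φ: split at 2 digits → 05° and 56.083′; 5 + 56.083/60 = 5.9347167
  hemisphere S, so the sign is −
  Lon: degrees = first 3 digits = 5, minutes = 10.007; 5 + 10.007/60 = 5.1667833
  E ⇒ keep positive
Point 3:
  Lat: split at 2 digits → 32° and 9.745′; 32 + 9.745/60 = 32.1624167
  S → negative
  λ: split at 3 digits → 091° and 39.7891′; 91 + 39.7891/60 = 91.6631517
  hemisphere W, so the sign is −
Point 4:
  Latitude: degrees = first 2 digits = 32, minutes = 45.60673; 32 + 45.60673/60 = 32.7601122
  S ⇒ negate
  Longitude: split at 3 digits → 043° and 57.48225′; 43 + 57.48225/60 = 43.9580375
  E → positive

1. -65.628950, -31.592647
2. -5.934717, 5.166783
3. -32.162417, -91.663152
4. -32.760112, 43.958038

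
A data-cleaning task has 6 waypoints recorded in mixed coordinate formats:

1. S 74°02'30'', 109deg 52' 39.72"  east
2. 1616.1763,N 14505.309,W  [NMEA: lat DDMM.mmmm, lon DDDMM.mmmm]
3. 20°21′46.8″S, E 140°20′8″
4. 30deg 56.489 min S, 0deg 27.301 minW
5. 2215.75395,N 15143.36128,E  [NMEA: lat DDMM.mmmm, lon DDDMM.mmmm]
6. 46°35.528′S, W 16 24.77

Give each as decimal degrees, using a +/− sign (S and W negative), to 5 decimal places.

Point 1:
  Lat: 74° + 2/60 + 30/3600 = 74 + 0.033333 + 0.008333 = 74.041667
  S → negative
  Lon: 109 + 52/60 + 39.72/3600 = 109.877700
  E ⇒ keep positive
Point 2:
  φ: degrees = first 2 digits = 16, minutes = 16.1763; 16 + 16.1763/60 = 16.269605
  N → positive
  λ: split at 3 digits → 145° and 5.309′; 145 + 5.309/60 = 145.088483
  hemisphere W, so the sign is −
Point 3:
  Latitude: 21′ + 46.8″ = 21.78000′; 20 + 21.78000/60 = 20.363000
  hemisphere S, so the sign is −
  Longitude: 20′ + 8″ = 20.13333′; 140 + 20.13333/60 = 140.335556
  E → positive
Point 4:
  φ: 56.489′ = 0.941483°; total 30.941483
  S → negative
  Longitude: 0 + 27.301/60 = 0.455017
  W ⇒ negate
Point 5:
  Lat: degrees = first 2 digits = 22, minutes = 15.75395; 22 + 15.75395/60 = 22.262566
  N ⇒ keep positive
  λ: split at 3 digits → 151° and 43.36128′; 151 + 43.36128/60 = 151.722688
  E → positive
Point 6:
  Latitude: 35.528′ = 0.592133°; total 46.592133
  S ⇒ negate
  Lon: 16 + 24.77/60 = 16.412833
  hemisphere W, so the sign is −

1. -74.04167, 109.87770
2. 16.26961, -145.08848
3. -20.36300, 140.33556
4. -30.94148, -0.45502
5. 22.26257, 151.72269
6. -46.59213, -16.41283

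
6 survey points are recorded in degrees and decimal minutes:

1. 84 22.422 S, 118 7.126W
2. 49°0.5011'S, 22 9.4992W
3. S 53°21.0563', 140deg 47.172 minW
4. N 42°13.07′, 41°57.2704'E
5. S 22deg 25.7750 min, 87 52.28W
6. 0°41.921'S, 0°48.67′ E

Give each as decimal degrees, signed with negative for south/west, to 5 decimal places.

Point 1:
  φ: 22.422′ = 0.373700°; total 84.373700
  S ⇒ negate
  Lon: 7.126′ = 0.118767°; total 118.118767
  W → negative
Point 2:
  Lat: 0.5011′ = 0.008352°; total 49.008352
  S → negative
  Lon: 9.4992′ = 0.158320°; total 22.158320
  hemisphere W, so the sign is −
Point 3:
  φ: 21.0563′ = 0.350938°; total 53.350938
  S ⇒ negate
  λ: 140 + 47.172/60 = 140.786200
  hemisphere W, so the sign is −
Point 4:
  Latitude: 42 + 13.07/60 = 42.217833
  N → positive
  Lon: 41 + 57.2704/60 = 41.954507
  E → positive
Point 5:
  φ: 25.775′ = 0.429583°; total 22.429583
  S ⇒ negate
  Lon: 52.28′ = 0.871333°; total 87.871333
  W → negative
Point 6:
  Lat: 0 + 41.921/60 = 0.698683
  S → negative
  λ: 48.67′ = 0.811167°; total 0.811167
  E → positive

1. -84.37370, -118.11877
2. -49.00835, -22.15832
3. -53.35094, -140.78620
4. 42.21783, 41.95451
5. -22.42958, -87.87133
6. -0.69868, 0.81117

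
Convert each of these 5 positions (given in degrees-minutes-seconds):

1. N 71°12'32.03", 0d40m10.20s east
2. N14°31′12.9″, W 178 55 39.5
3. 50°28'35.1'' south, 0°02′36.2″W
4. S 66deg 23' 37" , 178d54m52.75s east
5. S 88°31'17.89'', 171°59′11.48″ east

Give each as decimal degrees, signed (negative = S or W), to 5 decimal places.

Point 1:
  Latitude: 71° + 12/60 + 32.03/3600 = 71 + 0.200000 + 0.008897 = 71.208897
  N ⇒ keep positive
  λ: 0 + 40/60 + 10.2/3600 = 0.669500
  E → positive
Point 2:
  Latitude: 14° + 31/60 + 12.9/3600 = 14 + 0.516667 + 0.003583 = 14.520250
  N → positive
  Lon: 178 + 55/60 + 39.5/3600 = 178.927639
  hemisphere W, so the sign is −
Point 3:
  Lat: 50 + 28/60 + 35.1/3600 = 50.476417
  S → negative
  Lon: 2′ + 36.2″ = 2.60333′; 0 + 2.60333/60 = 0.043389
  hemisphere W, so the sign is −
Point 4:
  Latitude: 66° + 23/60 + 37/3600 = 66 + 0.383333 + 0.010278 = 66.393611
  S → negative
  λ: 178° + 54/60 + 52.75/3600 = 178 + 0.900000 + 0.014653 = 178.914653
  E → positive
Point 5:
  Latitude: 88° + 31/60 + 17.89/3600 = 88 + 0.516667 + 0.004969 = 88.521636
  hemisphere S, so the sign is −
  Lon: 59′ + 11.48″ = 59.19133′; 171 + 59.19133/60 = 171.986522
  E ⇒ keep positive

1. 71.20890, 0.66950
2. 14.52025, -178.92764
3. -50.47642, -0.04339
4. -66.39361, 178.91465
5. -88.52164, 171.98652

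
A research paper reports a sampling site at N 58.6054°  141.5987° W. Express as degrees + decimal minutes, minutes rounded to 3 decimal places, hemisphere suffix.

58° 36.324′ N, 141° 35.922′ W

Lat: 58° + 0.605400 × 60 = 58° 36.32400′
Lon: 141° + 0.598700 × 60 = 141° 35.92200′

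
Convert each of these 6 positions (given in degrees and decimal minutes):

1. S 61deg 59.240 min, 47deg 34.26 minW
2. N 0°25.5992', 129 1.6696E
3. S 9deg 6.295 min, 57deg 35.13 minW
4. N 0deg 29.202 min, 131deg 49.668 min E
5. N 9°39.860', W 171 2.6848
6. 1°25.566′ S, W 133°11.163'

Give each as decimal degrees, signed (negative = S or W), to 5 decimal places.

Point 1:
  φ: 59.24′ = 0.987333°; total 61.987333
  S → negative
  λ: 47 + 34.26/60 = 47.571000
  hemisphere W, so the sign is −
Point 2:
  Latitude: 0 + 25.5992/60 = 0.426653
  N ⇒ keep positive
  λ: 129 + 1.6696/60 = 129.027827
  E ⇒ keep positive
Point 3:
  Lat: 9 + 6.295/60 = 9.104917
  S ⇒ negate
  Longitude: 57 + 35.13/60 = 57.585500
  W ⇒ negate
Point 4:
  Lat: 29.202′ = 0.486700°; total 0.486700
  N → positive
  λ: 49.668′ = 0.827800°; total 131.827800
  E ⇒ keep positive
Point 5:
  Latitude: 39.86′ = 0.664333°; total 9.664333
  N ⇒ keep positive
  Lon: 171 + 2.6848/60 = 171.044747
  W → negative
Point 6:
  Latitude: 25.566′ = 0.426100°; total 1.426100
  S → negative
  Longitude: 11.163′ = 0.186050°; total 133.186050
  hemisphere W, so the sign is −

1. -61.98733, -47.57100
2. 0.42665, 129.02783
3. -9.10492, -57.58550
4. 0.48670, 131.82780
5. 9.66433, -171.04475
6. -1.42610, -133.18605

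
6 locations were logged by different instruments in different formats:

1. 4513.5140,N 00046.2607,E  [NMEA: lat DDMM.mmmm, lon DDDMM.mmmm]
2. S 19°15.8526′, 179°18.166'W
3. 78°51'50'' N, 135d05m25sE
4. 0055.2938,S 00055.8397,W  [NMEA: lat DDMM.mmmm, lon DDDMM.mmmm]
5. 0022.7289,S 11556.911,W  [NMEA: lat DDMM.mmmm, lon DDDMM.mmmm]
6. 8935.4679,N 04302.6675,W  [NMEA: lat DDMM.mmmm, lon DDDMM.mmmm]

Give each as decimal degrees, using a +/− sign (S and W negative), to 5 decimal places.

Point 1:
  φ: degrees = first 2 digits = 45, minutes = 13.514; 45 + 13.514/60 = 45.225233
  N ⇒ keep positive
  Lon: degrees = first 3 digits = 0, minutes = 46.2607; 0 + 46.2607/60 = 0.771012
  E ⇒ keep positive
Point 2:
  φ: 15.8526′ = 0.264210°; total 19.264210
  hemisphere S, so the sign is −
  Lon: 18.166′ = 0.302767°; total 179.302767
  W ⇒ negate
Point 3:
  φ: 51′ + 50″ = 51.83333′; 78 + 51.83333/60 = 78.863889
  N → positive
  Lon: 5′ + 25″ = 5.41667′; 135 + 5.41667/60 = 135.090278
  E → positive
Point 4:
  Lat: split at 2 digits → 00° and 55.2938′; 0 + 55.2938/60 = 0.921563
  hemisphere S, so the sign is −
  λ: degrees = first 3 digits = 0, minutes = 55.8397; 0 + 55.8397/60 = 0.930662
  hemisphere W, so the sign is −
Point 5:
  Lat: degrees = first 2 digits = 0, minutes = 22.7289; 0 + 22.7289/60 = 0.378815
  S ⇒ negate
  λ: degrees = first 3 digits = 115, minutes = 56.911; 115 + 56.911/60 = 115.948517
  hemisphere W, so the sign is −
Point 6:
  φ: degrees = first 2 digits = 89, minutes = 35.4679; 89 + 35.4679/60 = 89.591132
  N ⇒ keep positive
  λ: degrees = first 3 digits = 43, minutes = 2.6675; 43 + 2.6675/60 = 43.044458
  W → negative

1. 45.22523, 0.77101
2. -19.26421, -179.30277
3. 78.86389, 135.09028
4. -0.92156, -0.93066
5. -0.37882, -115.94852
6. 89.59113, -43.04446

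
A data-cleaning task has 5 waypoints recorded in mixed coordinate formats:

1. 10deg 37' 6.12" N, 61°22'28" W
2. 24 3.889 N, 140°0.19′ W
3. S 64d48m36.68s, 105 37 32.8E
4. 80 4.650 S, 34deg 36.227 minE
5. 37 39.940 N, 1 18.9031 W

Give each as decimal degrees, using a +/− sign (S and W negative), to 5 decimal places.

Point 1:
  Latitude: 10° + 37/60 + 6.12/3600 = 10 + 0.616667 + 0.001700 = 10.618367
  N ⇒ keep positive
  λ: 61° + 22/60 + 28/3600 = 61 + 0.366667 + 0.007778 = 61.374444
  W → negative
Point 2:
  φ: 3.889′ = 0.064817°; total 24.064817
  N → positive
  Lon: 0.19′ = 0.003167°; total 140.003167
  W ⇒ negate
Point 3:
  Latitude: 64° + 48/60 + 36.68/3600 = 64 + 0.800000 + 0.010189 = 64.810189
  S ⇒ negate
  λ: 37′ + 32.8″ = 37.54667′; 105 + 37.54667/60 = 105.625778
  E ⇒ keep positive
Point 4:
  Latitude: 80 + 4.65/60 = 80.077500
  S ⇒ negate
  Lon: 34 + 36.227/60 = 34.603783
  E → positive
Point 5:
  φ: 37 + 39.94/60 = 37.665667
  N → positive
  Longitude: 1 + 18.9031/60 = 1.315052
  hemisphere W, so the sign is −

1. 10.61837, -61.37444
2. 24.06482, -140.00317
3. -64.81019, 105.62578
4. -80.07750, 34.60378
5. 37.66567, -1.31505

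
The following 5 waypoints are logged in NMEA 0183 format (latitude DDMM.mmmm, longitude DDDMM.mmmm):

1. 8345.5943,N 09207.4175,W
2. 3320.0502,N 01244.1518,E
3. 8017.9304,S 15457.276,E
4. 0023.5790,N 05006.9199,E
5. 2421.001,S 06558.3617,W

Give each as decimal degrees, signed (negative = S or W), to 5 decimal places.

1. 83.75991, -92.12363
2. 33.33417, 12.73586
3. -80.29884, 154.95460
4. 0.39298, 50.11533
5. -24.35002, -65.97270

Point 1:
  Lat: degrees = first 2 digits = 83, minutes = 45.5943; 83 + 45.5943/60 = 83.759905
  N ⇒ keep positive
  λ: split at 3 digits → 092° and 7.4175′; 92 + 7.4175/60 = 92.123625
  W ⇒ negate
Point 2:
  Lat: degrees = first 2 digits = 33, minutes = 20.0502; 33 + 20.0502/60 = 33.334170
  N ⇒ keep positive
  Lon: degrees = first 3 digits = 12, minutes = 44.1518; 12 + 44.1518/60 = 12.735863
  E → positive
Point 3:
  Lat: split at 2 digits → 80° and 17.9304′; 80 + 17.9304/60 = 80.298840
  hemisphere S, so the sign is −
  λ: split at 3 digits → 154° and 57.276′; 154 + 57.276/60 = 154.954600
  E → positive
Point 4:
  Latitude: degrees = first 2 digits = 0, minutes = 23.579; 0 + 23.579/60 = 0.392983
  N ⇒ keep positive
  Lon: degrees = first 3 digits = 50, minutes = 6.9199; 50 + 6.9199/60 = 50.115332
  E ⇒ keep positive
Point 5:
  Latitude: split at 2 digits → 24° and 21.001′; 24 + 21.001/60 = 24.350017
  S ⇒ negate
  Longitude: degrees = first 3 digits = 65, minutes = 58.3617; 65 + 58.3617/60 = 65.972695
  W → negative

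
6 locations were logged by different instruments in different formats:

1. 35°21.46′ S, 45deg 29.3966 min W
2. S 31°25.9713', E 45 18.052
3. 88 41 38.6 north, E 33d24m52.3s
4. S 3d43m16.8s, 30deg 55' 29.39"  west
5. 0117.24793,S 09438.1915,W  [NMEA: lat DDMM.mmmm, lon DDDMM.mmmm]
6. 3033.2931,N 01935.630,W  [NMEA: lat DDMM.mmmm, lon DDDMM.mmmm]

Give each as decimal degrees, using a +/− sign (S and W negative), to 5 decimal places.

1. -35.35767, -45.48994
2. -31.43286, 45.30087
3. 88.69406, 33.41453
4. -3.72133, -30.92483
5. -1.28747, -94.63653
6. 30.55489, -19.59383

Point 1:
  Lat: 35 + 21.46/60 = 35.357667
  hemisphere S, so the sign is −
  Lon: 45 + 29.3966/60 = 45.489943
  hemisphere W, so the sign is −
Point 2:
  φ: 31 + 25.9713/60 = 31.432855
  S → negative
  Longitude: 45 + 18.052/60 = 45.300867
  E → positive
Point 3:
  φ: 88 + 41/60 + 38.6/3600 = 88.694056
  N ⇒ keep positive
  Lon: 24′ + 52.3″ = 24.87167′; 33 + 24.87167/60 = 33.414528
  E ⇒ keep positive
Point 4:
  φ: 3 + 43/60 + 16.8/3600 = 3.721333
  S → negative
  Longitude: 30 + 55/60 + 29.39/3600 = 30.924831
  W → negative
Point 5:
  Latitude: split at 2 digits → 01° and 17.24793′; 1 + 17.24793/60 = 1.287466
  S ⇒ negate
  Lon: split at 3 digits → 094° and 38.1915′; 94 + 38.1915/60 = 94.636525
  hemisphere W, so the sign is −
Point 6:
  φ: split at 2 digits → 30° and 33.2931′; 30 + 33.2931/60 = 30.554885
  N ⇒ keep positive
  Lon: split at 3 digits → 019° and 35.63′; 19 + 35.63/60 = 19.593833
  W ⇒ negate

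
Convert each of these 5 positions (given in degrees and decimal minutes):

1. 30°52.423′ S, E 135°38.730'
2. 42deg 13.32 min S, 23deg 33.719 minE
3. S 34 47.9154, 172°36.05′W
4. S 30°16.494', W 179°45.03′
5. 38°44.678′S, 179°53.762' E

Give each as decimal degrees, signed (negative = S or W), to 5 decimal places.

1. -30.87372, 135.64550
2. -42.22200, 23.56198
3. -34.79859, -172.60083
4. -30.27490, -179.75050
5. -38.74463, 179.89603

Point 1:
  Latitude: 30 + 52.423/60 = 30.873717
  S ⇒ negate
  Longitude: 38.73′ = 0.645500°; total 135.645500
  E → positive
Point 2:
  Lat: 42 + 13.32/60 = 42.222000
  S → negative
  Lon: 33.719′ = 0.561983°; total 23.561983
  E → positive
Point 3:
  Lat: 34 + 47.9154/60 = 34.798590
  S ⇒ negate
  Longitude: 172 + 36.05/60 = 172.600833
  W → negative
Point 4:
  Latitude: 30 + 16.494/60 = 30.274900
  S ⇒ negate
  Lon: 45.03′ = 0.750500°; total 179.750500
  hemisphere W, so the sign is −
Point 5:
  Lat: 44.678′ = 0.744633°; total 38.744633
  S → negative
  Lon: 179 + 53.762/60 = 179.896033
  E ⇒ keep positive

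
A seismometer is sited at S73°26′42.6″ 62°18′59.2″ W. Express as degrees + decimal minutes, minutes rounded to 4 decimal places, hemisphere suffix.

73° 26.7100′ S, 62° 18.9867′ W

φ: 26 + 42.6/60 = 26.710000′
λ: seconds/60 = 0.98667; minutes = 18 + 0.98667 = 18.986667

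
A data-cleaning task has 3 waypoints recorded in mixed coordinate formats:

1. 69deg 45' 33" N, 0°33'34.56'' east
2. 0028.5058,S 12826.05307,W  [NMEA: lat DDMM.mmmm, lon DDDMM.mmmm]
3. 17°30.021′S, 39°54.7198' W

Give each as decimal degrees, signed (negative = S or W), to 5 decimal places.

1. 69.75917, 0.55960
2. -0.47510, -128.43422
3. -17.50035, -39.91200

Point 1:
  Latitude: 69 + 45/60 + 33/3600 = 69.759167
  N ⇒ keep positive
  Longitude: 0 + 33/60 + 34.56/3600 = 0.559600
  E ⇒ keep positive
Point 2:
  φ: split at 2 digits → 00° and 28.5058′; 0 + 28.5058/60 = 0.475097
  S ⇒ negate
  Lon: degrees = first 3 digits = 128, minutes = 26.05307; 128 + 26.05307/60 = 128.434218
  W ⇒ negate
Point 3:
  Latitude: 30.021′ = 0.500350°; total 17.500350
  S → negative
  Longitude: 54.7198′ = 0.911997°; total 39.911997
  W ⇒ negate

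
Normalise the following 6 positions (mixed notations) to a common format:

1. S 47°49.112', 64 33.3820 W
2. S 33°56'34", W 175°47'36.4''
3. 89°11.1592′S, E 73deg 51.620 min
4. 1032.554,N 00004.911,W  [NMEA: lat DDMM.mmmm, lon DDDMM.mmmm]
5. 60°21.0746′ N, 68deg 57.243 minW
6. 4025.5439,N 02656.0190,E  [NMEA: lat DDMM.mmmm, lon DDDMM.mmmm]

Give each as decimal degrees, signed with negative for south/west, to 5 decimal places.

1. -47.81853, -64.55637
2. -33.94278, -175.79344
3. -89.18599, 73.86033
4. 10.54257, -0.08185
5. 60.35124, -68.95405
6. 40.42573, 26.93365

Point 1:
  Latitude: 47 + 49.112/60 = 47.818533
  S ⇒ negate
  Longitude: 33.382′ = 0.556367°; total 64.556367
  hemisphere W, so the sign is −
Point 2:
  Latitude: 56′ + 34″ = 56.56667′; 33 + 56.56667/60 = 33.942778
  S ⇒ negate
  λ: 47′ + 36.4″ = 47.60667′; 175 + 47.60667/60 = 175.793444
  W → negative
Point 3:
  Lat: 89 + 11.1592/60 = 89.185987
  S ⇒ negate
  Lon: 51.62′ = 0.860333°; total 73.860333
  E ⇒ keep positive
Point 4:
  Lat: split at 2 digits → 10° and 32.554′; 10 + 32.554/60 = 10.542567
  N ⇒ keep positive
  λ: split at 3 digits → 000° and 4.911′; 0 + 4.911/60 = 0.081850
  hemisphere W, so the sign is −
Point 5:
  Latitude: 21.0746′ = 0.351243°; total 60.351243
  N ⇒ keep positive
  Lon: 68 + 57.243/60 = 68.954050
  W ⇒ negate
Point 6:
  Lat: degrees = first 2 digits = 40, minutes = 25.5439; 40 + 25.5439/60 = 40.425732
  N ⇒ keep positive
  Longitude: split at 3 digits → 026° and 56.019′; 26 + 56.019/60 = 26.933650
  E → positive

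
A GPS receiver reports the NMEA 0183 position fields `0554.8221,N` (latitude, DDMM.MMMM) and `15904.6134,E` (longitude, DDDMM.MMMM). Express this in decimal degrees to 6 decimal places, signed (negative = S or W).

Latitude: split at 2 digits → 05° and 54.8221′; 5 + 54.8221/60 = 5.9137017
N → positive
Longitude: degrees = first 3 digits = 159, minutes = 4.6134; 159 + 4.6134/60 = 159.0768900
E → positive

5.913702, 159.076890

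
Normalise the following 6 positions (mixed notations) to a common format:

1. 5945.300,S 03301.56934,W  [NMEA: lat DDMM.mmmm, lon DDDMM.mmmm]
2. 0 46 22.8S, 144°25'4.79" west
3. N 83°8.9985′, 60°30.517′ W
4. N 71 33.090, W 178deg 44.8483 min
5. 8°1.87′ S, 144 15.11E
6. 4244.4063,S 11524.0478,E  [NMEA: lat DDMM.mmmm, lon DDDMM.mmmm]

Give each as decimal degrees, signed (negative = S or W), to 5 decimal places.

1. -59.75500, -33.02616
2. -0.77300, -144.41800
3. 83.14998, -60.50862
4. 71.55150, -178.74747
5. -8.03117, 144.25183
6. -42.74011, 115.40080

Point 1:
  Lat: degrees = first 2 digits = 59, minutes = 45.3; 59 + 45.3/60 = 59.755000
  S → negative
  Longitude: split at 3 digits → 033° and 1.56934′; 33 + 1.56934/60 = 33.026156
  W → negative
Point 2:
  φ: 0 + 46/60 + 22.8/3600 = 0.773000
  S ⇒ negate
  Longitude: 25′ + 4.79″ = 25.07983′; 144 + 25.07983/60 = 144.417997
  W → negative
Point 3:
  Lat: 8.9985′ = 0.149975°; total 83.149975
  N → positive
  λ: 30.517′ = 0.508617°; total 60.508617
  W ⇒ negate
Point 4:
  φ: 33.09′ = 0.551500°; total 71.551500
  N → positive
  Longitude: 44.8483′ = 0.747472°; total 178.747472
  W ⇒ negate
Point 5:
  Latitude: 8 + 1.87/60 = 8.031167
  hemisphere S, so the sign is −
  Lon: 144 + 15.11/60 = 144.251833
  E ⇒ keep positive
Point 6:
  Lat: split at 2 digits → 42° and 44.4063′; 42 + 44.4063/60 = 42.740105
  S ⇒ negate
  λ: degrees = first 3 digits = 115, minutes = 24.0478; 115 + 24.0478/60 = 115.400797
  E → positive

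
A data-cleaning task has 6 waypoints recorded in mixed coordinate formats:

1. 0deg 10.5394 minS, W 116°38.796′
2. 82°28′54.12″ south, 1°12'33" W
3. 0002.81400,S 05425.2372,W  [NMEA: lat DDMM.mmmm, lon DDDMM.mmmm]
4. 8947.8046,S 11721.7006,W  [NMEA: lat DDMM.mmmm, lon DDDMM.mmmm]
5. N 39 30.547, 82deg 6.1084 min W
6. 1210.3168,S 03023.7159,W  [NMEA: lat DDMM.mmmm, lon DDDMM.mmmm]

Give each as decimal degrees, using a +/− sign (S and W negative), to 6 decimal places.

Point 1:
  Latitude: 10.5394′ = 0.175657°; total 0.1756567
  S → negative
  Lon: 38.796′ = 0.646600°; total 116.6466000
  W → negative
Point 2:
  Latitude: 82 + 28/60 + 54.12/3600 = 82.4817000
  S → negative
  λ: 12′ + 33″ = 12.55000′; 1 + 12.55000/60 = 1.2091667
  W → negative
Point 3:
  Lat: split at 2 digits → 00° and 2.814′; 0 + 2.814/60 = 0.0469000
  S ⇒ negate
  Longitude: degrees = first 3 digits = 54, minutes = 25.2372; 54 + 25.2372/60 = 54.4206200
  W → negative
Point 4:
  Lat: degrees = first 2 digits = 89, minutes = 47.8046; 89 + 47.8046/60 = 89.7967433
  S ⇒ negate
  λ: degrees = first 3 digits = 117, minutes = 21.7006; 117 + 21.7006/60 = 117.3616767
  hemisphere W, so the sign is −
Point 5:
  φ: 30.547′ = 0.509117°; total 39.5091167
  N → positive
  λ: 82 + 6.1084/60 = 82.1018067
  W → negative
Point 6:
  Lat: split at 2 digits → 12° and 10.3168′; 12 + 10.3168/60 = 12.1719467
  S → negative
  λ: degrees = first 3 digits = 30, minutes = 23.7159; 30 + 23.7159/60 = 30.3952650
  W → negative

1. -0.175657, -116.646600
2. -82.481700, -1.209167
3. -0.046900, -54.420620
4. -89.796743, -117.361677
5. 39.509117, -82.101807
6. -12.171947, -30.395265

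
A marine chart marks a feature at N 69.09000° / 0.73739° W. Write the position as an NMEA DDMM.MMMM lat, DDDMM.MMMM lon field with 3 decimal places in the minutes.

Lat: minutes = (69.090000 − 69) × 60 = 5.40000
Longitude: minutes = (0.737390 − 0) × 60 = 44.24340

6905.400,N / 00044.243,W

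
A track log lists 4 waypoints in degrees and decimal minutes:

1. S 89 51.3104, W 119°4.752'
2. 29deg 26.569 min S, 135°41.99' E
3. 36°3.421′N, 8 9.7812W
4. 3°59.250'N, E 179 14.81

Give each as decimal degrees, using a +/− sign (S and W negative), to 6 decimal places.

1. -89.855173, -119.079200
2. -29.442817, 135.699833
3. 36.057017, -8.163020
4. 3.987500, 179.246833

Point 1:
  Latitude: 89 + 51.3104/60 = 89.8551733
  S → negative
  λ: 119 + 4.752/60 = 119.0792000
  hemisphere W, so the sign is −
Point 2:
  Lat: 26.569′ = 0.442817°; total 29.4428167
  S → negative
  λ: 135 + 41.99/60 = 135.6998333
  E → positive
Point 3:
  Lat: 3.421′ = 0.057017°; total 36.0570167
  N → positive
  Lon: 8 + 9.7812/60 = 8.1630200
  W → negative
Point 4:
  Latitude: 59.25′ = 0.987500°; total 3.9875000
  N ⇒ keep positive
  λ: 14.81′ = 0.246833°; total 179.2468333
  E → positive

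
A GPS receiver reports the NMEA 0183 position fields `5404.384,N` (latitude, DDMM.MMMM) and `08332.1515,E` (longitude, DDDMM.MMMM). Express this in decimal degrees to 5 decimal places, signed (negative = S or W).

54.07307, 83.53586

φ: degrees = first 2 digits = 54, minutes = 4.384; 54 + 4.384/60 = 54.073067
N → positive
Longitude: degrees = first 3 digits = 83, minutes = 32.1515; 83 + 32.1515/60 = 83.535858
E → positive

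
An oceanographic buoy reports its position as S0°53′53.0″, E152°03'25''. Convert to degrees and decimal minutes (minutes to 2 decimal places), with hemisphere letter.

0° 53.88′ S, 152° 3.42′ E

φ: 53 + 53/60 = 53.8833′
Longitude: 3 + 25/60 = 3.4167′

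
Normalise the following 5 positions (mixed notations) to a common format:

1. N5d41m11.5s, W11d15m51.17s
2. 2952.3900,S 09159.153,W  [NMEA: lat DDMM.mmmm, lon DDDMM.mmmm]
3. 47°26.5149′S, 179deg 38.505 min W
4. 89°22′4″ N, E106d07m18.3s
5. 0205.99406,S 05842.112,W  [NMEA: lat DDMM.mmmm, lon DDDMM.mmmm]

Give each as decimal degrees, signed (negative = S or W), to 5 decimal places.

1. 5.68653, -11.26421
2. -29.87317, -91.98588
3. -47.44192, -179.64175
4. 89.36778, 106.12175
5. -2.09990, -58.70187

Point 1:
  Lat: 5 + 41/60 + 11.5/3600 = 5.686528
  N ⇒ keep positive
  Longitude: 11° + 15/60 + 51.17/3600 = 11 + 0.250000 + 0.014214 = 11.264214
  hemisphere W, so the sign is −
Point 2:
  Latitude: split at 2 digits → 29° and 52.39′; 29 + 52.39/60 = 29.873167
  hemisphere S, so the sign is −
  Longitude: degrees = first 3 digits = 91, minutes = 59.153; 91 + 59.153/60 = 91.985883
  W → negative
Point 3:
  φ: 47 + 26.5149/60 = 47.441915
  S → negative
  λ: 38.505′ = 0.641750°; total 179.641750
  hemisphere W, so the sign is −
Point 4:
  Latitude: 89° + 22/60 + 4/3600 = 89 + 0.366667 + 0.001111 = 89.367778
  N → positive
  Longitude: 106 + 7/60 + 18.3/3600 = 106.121750
  E → positive
Point 5:
  φ: degrees = first 2 digits = 2, minutes = 5.99406; 2 + 5.99406/60 = 2.099901
  hemisphere S, so the sign is −
  λ: split at 3 digits → 058° and 42.112′; 58 + 42.112/60 = 58.701867
  W → negative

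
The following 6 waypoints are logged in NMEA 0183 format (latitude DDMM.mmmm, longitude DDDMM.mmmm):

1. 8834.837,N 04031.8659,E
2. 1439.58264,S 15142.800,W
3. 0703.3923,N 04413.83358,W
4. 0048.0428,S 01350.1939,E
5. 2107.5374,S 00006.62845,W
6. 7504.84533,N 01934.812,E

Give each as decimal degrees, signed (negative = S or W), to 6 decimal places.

1. 88.580617, 40.531098
2. -14.659711, -151.713333
3. 7.056538, -44.230560
4. -0.800713, 13.836565
5. -21.125623, -0.110474
6. 75.080756, 19.580200

Point 1:
  φ: split at 2 digits → 88° and 34.837′; 88 + 34.837/60 = 88.5806167
  N ⇒ keep positive
  λ: split at 3 digits → 040° and 31.8659′; 40 + 31.8659/60 = 40.5310983
  E ⇒ keep positive
Point 2:
  Latitude: degrees = first 2 digits = 14, minutes = 39.58264; 14 + 39.58264/60 = 14.6597107
  hemisphere S, so the sign is −
  Lon: split at 3 digits → 151° and 42.8′; 151 + 42.8/60 = 151.7133333
  W ⇒ negate
Point 3:
  Latitude: split at 2 digits → 07° and 3.3923′; 7 + 3.3923/60 = 7.0565383
  N → positive
  λ: degrees = first 3 digits = 44, minutes = 13.83358; 44 + 13.83358/60 = 44.2305597
  hemisphere W, so the sign is −
Point 4:
  φ: degrees = first 2 digits = 0, minutes = 48.0428; 0 + 48.0428/60 = 0.8007133
  S ⇒ negate
  Longitude: degrees = first 3 digits = 13, minutes = 50.1939; 13 + 50.1939/60 = 13.8365650
  E → positive
Point 5:
  Lat: split at 2 digits → 21° and 7.5374′; 21 + 7.5374/60 = 21.1256233
  S → negative
  Lon: degrees = first 3 digits = 0, minutes = 6.62845; 0 + 6.62845/60 = 0.1104742
  W → negative
Point 6:
  Latitude: degrees = first 2 digits = 75, minutes = 4.84533; 75 + 4.84533/60 = 75.0807555
  N ⇒ keep positive
  λ: degrees = first 3 digits = 19, minutes = 34.812; 19 + 34.812/60 = 19.5802000
  E → positive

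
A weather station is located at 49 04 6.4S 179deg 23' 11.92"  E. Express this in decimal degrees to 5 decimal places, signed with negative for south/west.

-49.06844, 179.38664

φ: 49° + 4/60 + 6.4/3600 = 49 + 0.066667 + 0.001778 = 49.068444
hemisphere S, so the sign is −
Longitude: 23′ + 11.92″ = 23.19867′; 179 + 23.19867/60 = 179.386644
E → positive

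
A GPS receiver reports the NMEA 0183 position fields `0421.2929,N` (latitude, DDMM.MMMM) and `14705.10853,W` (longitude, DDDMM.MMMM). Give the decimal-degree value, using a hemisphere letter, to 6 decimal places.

4.354882° N, 147.085142° W

φ: split at 2 digits → 04° and 21.2929′; 4 + 21.2929/60 = 4.3548817
λ: split at 3 digits → 147° and 5.10853′; 147 + 5.10853/60 = 147.0851422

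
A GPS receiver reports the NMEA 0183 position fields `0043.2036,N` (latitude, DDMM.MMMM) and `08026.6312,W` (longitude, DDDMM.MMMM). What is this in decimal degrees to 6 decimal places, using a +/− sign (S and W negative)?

0.720060, -80.443853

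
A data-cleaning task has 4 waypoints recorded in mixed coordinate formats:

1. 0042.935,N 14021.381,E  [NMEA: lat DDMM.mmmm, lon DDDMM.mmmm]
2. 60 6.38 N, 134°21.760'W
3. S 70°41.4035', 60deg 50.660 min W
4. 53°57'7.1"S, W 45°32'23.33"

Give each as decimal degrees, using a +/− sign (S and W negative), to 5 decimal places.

1. 0.71558, 140.35635
2. 60.10633, -134.36267
3. -70.69006, -60.84433
4. -53.95197, -45.53981

Point 1:
  Latitude: degrees = first 2 digits = 0, minutes = 42.935; 0 + 42.935/60 = 0.715583
  N → positive
  Longitude: split at 3 digits → 140° and 21.381′; 140 + 21.381/60 = 140.356350
  E ⇒ keep positive
Point 2:
  φ: 60 + 6.38/60 = 60.106333
  N ⇒ keep positive
  λ: 21.76′ = 0.362667°; total 134.362667
  W → negative
Point 3:
  Lat: 70 + 41.4035/60 = 70.690058
  hemisphere S, so the sign is −
  λ: 50.66′ = 0.844333°; total 60.844333
  W → negative
Point 4:
  φ: 57′ + 7.1″ = 57.11833′; 53 + 57.11833/60 = 53.951972
  S → negative
  λ: 32′ + 23.33″ = 32.38883′; 45 + 32.38883/60 = 45.539814
  W → negative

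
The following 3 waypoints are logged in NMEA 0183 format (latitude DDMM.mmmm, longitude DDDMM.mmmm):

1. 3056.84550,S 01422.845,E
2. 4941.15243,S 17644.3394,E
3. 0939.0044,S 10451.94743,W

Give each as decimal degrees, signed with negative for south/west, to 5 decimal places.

Point 1:
  Latitude: split at 2 digits → 30° and 56.8455′; 30 + 56.8455/60 = 30.947425
  S → negative
  Lon: split at 3 digits → 014° and 22.845′; 14 + 22.845/60 = 14.380750
  E ⇒ keep positive
Point 2:
  Lat: split at 2 digits → 49° and 41.15243′; 49 + 41.15243/60 = 49.685874
  S ⇒ negate
  Lon: split at 3 digits → 176° and 44.3394′; 176 + 44.3394/60 = 176.738990
  E ⇒ keep positive
Point 3:
  Lat: split at 2 digits → 09° and 39.0044′; 9 + 39.0044/60 = 9.650073
  hemisphere S, so the sign is −
  λ: degrees = first 3 digits = 104, minutes = 51.94743; 104 + 51.94743/60 = 104.865791
  W ⇒ negate

1. -30.94743, 14.38075
2. -49.68587, 176.73899
3. -9.65007, -104.86579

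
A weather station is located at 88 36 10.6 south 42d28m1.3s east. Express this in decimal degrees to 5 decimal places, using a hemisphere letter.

88.60294° S, 42.46703° E

Lat: 88 + 36/60 + 10.6/3600 = 88.602944
Lon: 42° + 28/60 + 1.3/3600 = 42 + 0.466667 + 0.000361 = 42.467028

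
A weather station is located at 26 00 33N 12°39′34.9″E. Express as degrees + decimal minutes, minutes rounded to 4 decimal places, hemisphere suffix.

26° 0.5500′ N, 12° 39.5817′ E

φ: 0 + 33/60 = 0.550000′
Lon: 39 + 34.9/60 = 39.581667′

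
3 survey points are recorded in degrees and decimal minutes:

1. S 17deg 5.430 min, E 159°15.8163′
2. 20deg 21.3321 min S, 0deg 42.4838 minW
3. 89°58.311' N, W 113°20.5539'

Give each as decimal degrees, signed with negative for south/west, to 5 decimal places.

Point 1:
  Latitude: 5.43′ = 0.090500°; total 17.090500
  S → negative
  Lon: 15.8163′ = 0.263605°; total 159.263605
  E → positive
Point 2:
  Latitude: 20 + 21.3321/60 = 20.355535
  S ⇒ negate
  Longitude: 0 + 42.4838/60 = 0.708063
  hemisphere W, so the sign is −
Point 3:
  φ: 89 + 58.311/60 = 89.971850
  N ⇒ keep positive
  λ: 20.5539′ = 0.342565°; total 113.342565
  hemisphere W, so the sign is −

1. -17.09050, 159.26361
2. -20.35554, -0.70806
3. 89.97185, -113.34257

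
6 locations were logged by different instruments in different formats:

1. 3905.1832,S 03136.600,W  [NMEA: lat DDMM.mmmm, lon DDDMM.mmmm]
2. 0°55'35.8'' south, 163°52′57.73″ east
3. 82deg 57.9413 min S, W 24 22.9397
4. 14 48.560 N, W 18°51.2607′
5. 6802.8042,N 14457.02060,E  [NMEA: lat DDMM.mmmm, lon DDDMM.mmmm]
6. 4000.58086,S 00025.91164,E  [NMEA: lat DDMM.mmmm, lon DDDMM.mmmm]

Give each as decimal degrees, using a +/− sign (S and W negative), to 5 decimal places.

1. -39.08639, -31.61000
2. -0.92661, 163.88270
3. -82.96569, -24.38233
4. 14.80933, -18.85435
5. 68.04674, 144.95034
6. -40.00968, 0.43186

Point 1:
  Lat: degrees = first 2 digits = 39, minutes = 5.1832; 39 + 5.1832/60 = 39.086387
  S ⇒ negate
  Lon: split at 3 digits → 031° and 36.6′; 31 + 36.6/60 = 31.610000
  hemisphere W, so the sign is −
Point 2:
  Lat: 0 + 55/60 + 35.8/3600 = 0.926611
  hemisphere S, so the sign is −
  Lon: 163° + 52/60 + 57.73/3600 = 163 + 0.866667 + 0.016036 = 163.882703
  E ⇒ keep positive
Point 3:
  Lat: 57.9413′ = 0.965688°; total 82.965688
  S → negative
  Longitude: 24 + 22.9397/60 = 24.382328
  hemisphere W, so the sign is −
Point 4:
  Lat: 48.56′ = 0.809333°; total 14.809333
  N ⇒ keep positive
  Longitude: 18 + 51.2607/60 = 18.854345
  W → negative
Point 5:
  Lat: split at 2 digits → 68° and 2.8042′; 68 + 2.8042/60 = 68.046737
  N → positive
  Lon: split at 3 digits → 144° and 57.0206′; 144 + 57.0206/60 = 144.950343
  E ⇒ keep positive
Point 6:
  Lat: degrees = first 2 digits = 40, minutes = 0.58086; 40 + 0.58086/60 = 40.009681
  S ⇒ negate
  λ: degrees = first 3 digits = 0, minutes = 25.91164; 0 + 25.91164/60 = 0.431861
  E ⇒ keep positive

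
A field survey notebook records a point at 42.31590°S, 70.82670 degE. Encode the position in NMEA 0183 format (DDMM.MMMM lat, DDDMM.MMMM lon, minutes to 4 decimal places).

4218.9540,S / 07049.6020,E

Lat: minutes = (42.315900 − 42) × 60 = 18.954000
Lon: fractional part 0.826700 → 49.602000 minutes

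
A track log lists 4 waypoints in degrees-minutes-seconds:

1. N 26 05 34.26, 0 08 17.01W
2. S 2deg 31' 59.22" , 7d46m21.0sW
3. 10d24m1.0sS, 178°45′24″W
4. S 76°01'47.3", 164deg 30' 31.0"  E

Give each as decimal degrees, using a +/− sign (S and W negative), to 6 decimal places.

Point 1:
  Lat: 5′ + 34.26″ = 5.57100′; 26 + 5.57100/60 = 26.0928500
  N ⇒ keep positive
  Lon: 0° + 8/60 + 17.01/3600 = 0 + 0.133333 + 0.004725 = 0.1380583
  W → negative
Point 2:
  Latitude: 2 + 31/60 + 59.22/3600 = 2.5331167
  hemisphere S, so the sign is −
  Longitude: 7° + 46/60 + 21/3600 = 7 + 0.766667 + 0.005833 = 7.7725000
  W ⇒ negate
Point 3:
  Latitude: 24′ + 1″ = 24.01667′; 10 + 24.01667/60 = 10.4002778
  S → negative
  λ: 45′ + 24″ = 45.40000′; 178 + 45.40000/60 = 178.7566667
  W ⇒ negate
Point 4:
  Lat: 1′ + 47.3″ = 1.78833′; 76 + 1.78833/60 = 76.0298056
  hemisphere S, so the sign is −
  Longitude: 164° + 30/60 + 31/3600 = 164 + 0.500000 + 0.008611 = 164.5086111
  E → positive

1. 26.092850, -0.138058
2. -2.533117, -7.772500
3. -10.400278, -178.756667
4. -76.029806, 164.508611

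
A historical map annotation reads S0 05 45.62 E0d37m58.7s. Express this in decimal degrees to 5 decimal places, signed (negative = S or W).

-0.09601, 0.63297

φ: 5′ + 45.62″ = 5.76033′; 0 + 5.76033/60 = 0.096006
hemisphere S, so the sign is −
Lon: 0° + 37/60 + 58.7/3600 = 0 + 0.616667 + 0.016306 = 0.632972
E → positive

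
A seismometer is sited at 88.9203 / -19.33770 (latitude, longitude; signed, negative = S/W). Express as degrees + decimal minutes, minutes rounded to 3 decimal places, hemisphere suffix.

φ: 88° + 0.920300 × 60 = 88° 55.21800′
Longitude is negative → W; |value| = 19.337700
Lon: fractional part 0.337700 → 20.26200 minutes

88° 55.218′ N, 19° 20.262′ W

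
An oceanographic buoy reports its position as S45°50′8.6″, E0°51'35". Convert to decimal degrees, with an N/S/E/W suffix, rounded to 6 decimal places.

45.835722° S, 0.859722° E

Lat: 45° + 50/60 + 8.6/3600 = 45 + 0.833333 + 0.002389 = 45.8357222
λ: 51′ + 35″ = 51.58333′; 0 + 51.58333/60 = 0.8597222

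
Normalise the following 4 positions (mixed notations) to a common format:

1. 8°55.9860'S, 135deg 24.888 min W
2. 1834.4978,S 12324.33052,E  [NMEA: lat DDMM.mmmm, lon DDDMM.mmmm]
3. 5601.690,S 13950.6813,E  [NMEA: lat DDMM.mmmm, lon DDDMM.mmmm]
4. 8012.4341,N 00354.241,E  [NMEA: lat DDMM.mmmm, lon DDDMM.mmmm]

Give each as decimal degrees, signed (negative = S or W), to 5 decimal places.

Point 1:
  φ: 8 + 55.986/60 = 8.933100
  S → negative
  Lon: 135 + 24.888/60 = 135.414800
  W ⇒ negate
Point 2:
  Latitude: split at 2 digits → 18° and 34.4978′; 18 + 34.4978/60 = 18.574963
  S → negative
  Longitude: degrees = first 3 digits = 123, minutes = 24.33052; 123 + 24.33052/60 = 123.405509
  E → positive
Point 3:
  Lat: degrees = first 2 digits = 56, minutes = 1.69; 56 + 1.69/60 = 56.028167
  hemisphere S, so the sign is −
  Lon: split at 3 digits → 139° and 50.6813′; 139 + 50.6813/60 = 139.844688
  E → positive
Point 4:
  Latitude: degrees = first 2 digits = 80, minutes = 12.4341; 80 + 12.4341/60 = 80.207235
  N → positive
  λ: split at 3 digits → 003° and 54.241′; 3 + 54.241/60 = 3.904017
  E ⇒ keep positive

1. -8.93310, -135.41480
2. -18.57496, 123.40551
3. -56.02817, 139.84469
4. 80.20724, 3.90402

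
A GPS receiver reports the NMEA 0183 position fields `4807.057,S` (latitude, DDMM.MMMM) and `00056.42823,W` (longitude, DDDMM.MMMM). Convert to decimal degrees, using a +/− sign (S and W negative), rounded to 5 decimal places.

-48.11762, -0.94047

φ: split at 2 digits → 48° and 7.057′; 48 + 7.057/60 = 48.117617
S ⇒ negate
Lon: degrees = first 3 digits = 0, minutes = 56.42823; 0 + 56.42823/60 = 0.940471
hemisphere W, so the sign is −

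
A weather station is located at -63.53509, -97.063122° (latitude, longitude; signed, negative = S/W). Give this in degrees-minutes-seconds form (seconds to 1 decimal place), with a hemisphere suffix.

63°32′6.3″ S, 97°03′47.2″ W

Latitude is negative → S; |value| = 63.535090
φ: whole degrees 63; 32.10540′ → 32′ and 6.324″
Longitude is negative → W; |value| = 97.063122
Longitude: whole degrees 97; 3.78732′ → 3′ and 47.239″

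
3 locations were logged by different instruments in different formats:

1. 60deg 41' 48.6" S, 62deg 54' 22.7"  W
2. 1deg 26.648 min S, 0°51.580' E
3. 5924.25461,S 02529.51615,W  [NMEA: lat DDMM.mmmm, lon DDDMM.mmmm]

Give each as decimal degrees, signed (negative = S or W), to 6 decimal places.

1. -60.696833, -62.906306
2. -1.444133, 0.859667
3. -59.404244, -25.491936

Point 1:
  φ: 60 + 41/60 + 48.6/3600 = 60.6968333
  S → negative
  Longitude: 54′ + 22.7″ = 54.37833′; 62 + 54.37833/60 = 62.9063056
  W ⇒ negate
Point 2:
  Lat: 1 + 26.648/60 = 1.4441333
  hemisphere S, so the sign is −
  Lon: 0 + 51.58/60 = 0.8596667
  E → positive
Point 3:
  Lat: split at 2 digits → 59° and 24.25461′; 59 + 24.25461/60 = 59.4042435
  S → negative
  λ: degrees = first 3 digits = 25, minutes = 29.51615; 25 + 29.51615/60 = 25.4919358
  hemisphere W, so the sign is −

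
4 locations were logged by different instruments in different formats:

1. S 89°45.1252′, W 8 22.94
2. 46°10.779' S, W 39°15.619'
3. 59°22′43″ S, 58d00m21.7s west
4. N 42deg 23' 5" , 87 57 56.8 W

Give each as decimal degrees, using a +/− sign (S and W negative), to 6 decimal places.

1. -89.752087, -8.382333
2. -46.179650, -39.260317
3. -59.378611, -58.006028
4. 42.384722, -87.965778

Point 1:
  Latitude: 45.1252′ = 0.752087°; total 89.7520867
  S → negative
  Lon: 22.94′ = 0.382333°; total 8.3823333
  W → negative
Point 2:
  φ: 10.779′ = 0.179650°; total 46.1796500
  hemisphere S, so the sign is −
  Longitude: 15.619′ = 0.260317°; total 39.2603167
  hemisphere W, so the sign is −
Point 3:
  Lat: 59° + 22/60 + 43/3600 = 59 + 0.366667 + 0.011944 = 59.3786111
  S ⇒ negate
  Lon: 0′ + 21.7″ = 0.36167′; 58 + 0.36167/60 = 58.0060278
  hemisphere W, so the sign is −
Point 4:
  Latitude: 42° + 23/60 + 5/3600 = 42 + 0.383333 + 0.001389 = 42.3847222
  N → positive
  Longitude: 87 + 57/60 + 56.8/3600 = 87.9657778
  hemisphere W, so the sign is −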